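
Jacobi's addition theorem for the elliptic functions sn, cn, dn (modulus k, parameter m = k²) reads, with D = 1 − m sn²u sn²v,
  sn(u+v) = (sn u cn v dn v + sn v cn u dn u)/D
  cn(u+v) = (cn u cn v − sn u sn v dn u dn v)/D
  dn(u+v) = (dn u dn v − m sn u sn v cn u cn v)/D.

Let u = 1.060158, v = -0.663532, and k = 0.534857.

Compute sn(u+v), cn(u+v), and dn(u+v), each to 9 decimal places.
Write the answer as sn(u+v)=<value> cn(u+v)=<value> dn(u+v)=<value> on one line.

sn(u+v)=0.383653198 cn(u+v)=0.923477246 dn(u+v)=0.978720146

sn u = 0.8494679337849391, cn u = 0.5276402462579464, dn u = 0.8908263844281418
sn v = -0.605848450263865, cn v = 0.7955800747334445, dn v = 0.9460425983090478
m = k² = 0.286072010449
D = 1 − m·sn²u·sn²v = 0.924229989092405
sn(u+v) = (sn u·cn v·dn v + sn v·cn u·dn u)/D = 0.3545837908429007/0.924229989092405 = 0.383653197826985
cn(u+v) = (cn u·cn v − sn u·sn v·dn u·dn v)/D = 0.8535053649563225/0.924229989092405 = 0.923477245955269
dn(u+v) = (dn u·dn v − m·sn u·sn v·cn u·cn v)/D = 0.9045625101538202/0.924229989092405 = 0.9787201463156392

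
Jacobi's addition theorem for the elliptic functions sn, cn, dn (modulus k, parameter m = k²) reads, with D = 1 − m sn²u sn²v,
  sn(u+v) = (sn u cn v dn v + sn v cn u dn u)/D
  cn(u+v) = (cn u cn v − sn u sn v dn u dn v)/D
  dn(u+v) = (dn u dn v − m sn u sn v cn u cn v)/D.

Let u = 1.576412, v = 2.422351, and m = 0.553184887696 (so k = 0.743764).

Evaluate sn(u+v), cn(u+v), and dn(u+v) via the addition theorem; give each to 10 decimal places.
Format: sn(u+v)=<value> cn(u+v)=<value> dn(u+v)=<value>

sn(u+v)=-0.1929414540 cn(u+v)=-0.9812102707 dn(u+v)=0.9896498954

sn u = 0.9759574310543871, cn u = 0.2179612184993496, dn u = 0.6878192481187057
sn v = 0.9371648826133348, cn v = -0.3488867764710128, dn v = 0.7170424490135328
m = k² = 0.553184887696
D = 1 − m·sn²u·sn²v = 0.5372312007102418
sn(u+v) = (sn u·cn v·dn v + sn v·cn u·dn u)/D = -0.1036541689764898/0.5372312007102418 = -0.1929414539577276
cn(u+v) = (cn u·cn v − sn u·sn v·dn u·dn v)/D = -0.5271367718821761/0.5372312007102418 = -0.9812102707089231
dn(u+v) = (dn u·dn v − m·sn u·sn v·cn u·cn v)/D = 0.5316708016037582/0.5372312007102418 = 0.9896498954283883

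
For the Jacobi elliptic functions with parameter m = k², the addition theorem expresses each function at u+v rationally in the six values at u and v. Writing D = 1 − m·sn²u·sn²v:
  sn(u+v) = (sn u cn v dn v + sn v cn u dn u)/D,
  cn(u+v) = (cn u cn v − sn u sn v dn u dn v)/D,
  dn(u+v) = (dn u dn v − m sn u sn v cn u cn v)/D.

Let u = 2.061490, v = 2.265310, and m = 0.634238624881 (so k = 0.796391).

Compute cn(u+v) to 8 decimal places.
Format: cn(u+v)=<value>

sn u = 0.9990216866910273, cn u = -0.04422295242308991, dn u = 0.6058066822565844
sn v = 0.9857816409723202, cn v = -0.1680314146876103, dn v = 0.6194100590842382
m = k² = 0.634238624881
D = 1 − m·sn²u·sn²v = 0.3848741613957845
cn(u+v) = (cn u·cn v − sn u·sn v·dn u·dn v)/D = -0.3621146860614902/0.3848741613957845 = -0.9408651512178556

cn(u+v)=-0.94086515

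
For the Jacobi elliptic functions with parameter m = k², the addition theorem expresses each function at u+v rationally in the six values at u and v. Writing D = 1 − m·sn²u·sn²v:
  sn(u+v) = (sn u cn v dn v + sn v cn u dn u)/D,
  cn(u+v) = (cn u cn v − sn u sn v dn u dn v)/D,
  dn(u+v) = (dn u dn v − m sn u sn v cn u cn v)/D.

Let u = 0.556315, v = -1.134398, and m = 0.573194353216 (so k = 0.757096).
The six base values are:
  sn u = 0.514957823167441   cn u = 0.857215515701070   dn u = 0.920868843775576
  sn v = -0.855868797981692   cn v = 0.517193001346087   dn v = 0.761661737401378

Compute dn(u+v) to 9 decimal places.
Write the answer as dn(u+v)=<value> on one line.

dn(u+v)=0.915303857

m = k² = 0.573194353216
D = 1 − m·sn²u·sn²v = 0.8886578478882472
dn(u+v) = (dn u·dn v − m·sn u·sn v·cn u·cn v)/D = 0.8133919553886787/0.8886578478882472 = 0.915303856621054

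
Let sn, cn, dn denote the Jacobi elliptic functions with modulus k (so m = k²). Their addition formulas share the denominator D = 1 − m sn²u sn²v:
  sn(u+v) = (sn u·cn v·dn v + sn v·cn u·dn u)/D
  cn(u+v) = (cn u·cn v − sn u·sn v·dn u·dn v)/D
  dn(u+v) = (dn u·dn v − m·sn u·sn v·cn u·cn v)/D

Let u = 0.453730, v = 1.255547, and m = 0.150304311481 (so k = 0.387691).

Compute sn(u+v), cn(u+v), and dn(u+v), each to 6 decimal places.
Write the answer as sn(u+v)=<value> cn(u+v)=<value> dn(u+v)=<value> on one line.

sn(u+v)=0.997682 cn(u+v)=-0.068056 dn(u+v)=0.922167

sn u = 0.4363043602018761, cn u = 0.8997991471816538, dn u = 0.9855901007020808
sn v = 0.9388983641700841, cn v = 0.3441945115174559, dn v = 0.9313979920108786
m = k² = 0.150304311481
D = 1 − m·sn²u·sn²v = 0.974777524459626
sn(u+v) = (sn u·cn v·dn v + sn v·cn u·dn u)/D = 0.9725175349530453/0.974777524459626 = 0.9976815330166403
cn(u+v) = (cn u·cn v − sn u·sn v·dn u·dn v)/D = -0.06633902622505912/0.974777524459626 = -0.068055555817041
dn(u+v) = (dn u·dn v − m·sn u·sn v·cn u·cn v)/D = 0.8989075892209823/0.974777524459626 = 0.9221669218515244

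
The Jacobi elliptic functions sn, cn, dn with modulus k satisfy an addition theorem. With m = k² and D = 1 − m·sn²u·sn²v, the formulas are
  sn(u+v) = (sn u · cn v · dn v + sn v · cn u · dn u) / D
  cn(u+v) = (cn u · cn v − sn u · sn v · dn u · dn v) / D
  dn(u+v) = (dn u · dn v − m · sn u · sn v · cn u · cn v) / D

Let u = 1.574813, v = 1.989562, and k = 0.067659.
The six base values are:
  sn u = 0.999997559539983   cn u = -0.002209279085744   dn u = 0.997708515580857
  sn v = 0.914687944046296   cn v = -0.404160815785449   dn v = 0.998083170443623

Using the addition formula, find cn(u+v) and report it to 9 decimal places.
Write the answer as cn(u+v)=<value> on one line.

cn(u+v)=-0.913446008

m = k² = 0.004577740281
D = 1 − m·sn²u·sn²v = 0.9961700338166213
cn(u+v) = (cn u·cn v − sn u·sn v·dn u·dn v)/D = -0.9099475407370841/0.9961700338166213 = -0.9134460080582896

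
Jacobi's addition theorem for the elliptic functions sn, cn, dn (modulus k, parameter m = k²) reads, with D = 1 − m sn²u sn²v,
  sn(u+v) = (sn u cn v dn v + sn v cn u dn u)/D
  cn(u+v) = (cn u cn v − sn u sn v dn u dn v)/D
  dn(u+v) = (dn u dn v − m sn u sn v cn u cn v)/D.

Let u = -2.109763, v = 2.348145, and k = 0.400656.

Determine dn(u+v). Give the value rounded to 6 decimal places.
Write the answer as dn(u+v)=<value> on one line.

sn u = -0.9078666373238661, cn u = -0.4192590712605462, dn u = 0.9314996514782811
sn v = 0.7920680679840266, cn v = -0.6104327773637744, dn v = 0.9483095451353022
m = k² = 0.160525230336
D = 1 − m·sn²u·sn²v = 0.9169934381609162
dn(u+v) = (dn u·dn v − m·sn u·sn v·cn u·cn v)/D = 0.9128925742244145/0.9169934381609162 = 0.9955279244476098

dn(u+v)=0.995528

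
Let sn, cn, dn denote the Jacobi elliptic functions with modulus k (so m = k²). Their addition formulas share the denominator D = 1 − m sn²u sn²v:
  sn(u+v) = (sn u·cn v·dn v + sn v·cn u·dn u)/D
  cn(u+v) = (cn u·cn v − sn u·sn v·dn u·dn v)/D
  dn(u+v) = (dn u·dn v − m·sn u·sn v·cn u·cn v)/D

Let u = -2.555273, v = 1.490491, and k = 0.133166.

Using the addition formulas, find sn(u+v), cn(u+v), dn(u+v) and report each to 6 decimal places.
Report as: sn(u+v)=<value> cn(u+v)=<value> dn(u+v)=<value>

sn u = -0.564471606191333, cn u = -0.8254524854913072, dn u = 0.9971708518334266
sn v = 0.9962557154054296, cn v = 0.08645547710825276, dn v = 0.9911606146345164
m = k² = 0.017733183556
D = 1 − m·sn²u·sn²v = 0.9943919411354664
sn(u+v) = (sn u·cn v·dn v + sn v·cn u·dn u)/D = -0.8684054585409632/0.9943919411354664 = -0.8733029931330265
cn(u+v) = (cn u·cn v − sn u·sn v·dn u·dn v)/D = 0.4844453448753744/0.9943919411354664 = 0.4871774647753086
dn(u+v) = (dn u·dn v − m·sn u·sn v·cn u·cn v)/D = 0.9876447952728755/0.9943919411354664 = 0.993214802349578

sn(u+v)=-0.873303 cn(u+v)=0.487177 dn(u+v)=0.993215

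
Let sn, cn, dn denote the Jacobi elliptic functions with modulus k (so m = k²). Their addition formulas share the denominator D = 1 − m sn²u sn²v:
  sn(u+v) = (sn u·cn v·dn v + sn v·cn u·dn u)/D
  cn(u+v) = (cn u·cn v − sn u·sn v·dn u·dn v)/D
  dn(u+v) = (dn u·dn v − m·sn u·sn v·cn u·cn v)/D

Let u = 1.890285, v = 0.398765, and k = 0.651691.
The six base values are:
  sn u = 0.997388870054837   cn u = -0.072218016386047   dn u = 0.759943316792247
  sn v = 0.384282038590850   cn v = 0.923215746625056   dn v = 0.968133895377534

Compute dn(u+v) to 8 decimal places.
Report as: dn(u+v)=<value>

dn(u+v)=0.79625808

m = k² = 0.424701159481
D = 1 − m·sn²u·sn²v = 0.9376103349994726
dn(u+v) = (dn u·dn v − m·sn u·sn v·cn u·cn v)/D = 0.7465798087319066/0.9376103349994726 = 0.7962580838364228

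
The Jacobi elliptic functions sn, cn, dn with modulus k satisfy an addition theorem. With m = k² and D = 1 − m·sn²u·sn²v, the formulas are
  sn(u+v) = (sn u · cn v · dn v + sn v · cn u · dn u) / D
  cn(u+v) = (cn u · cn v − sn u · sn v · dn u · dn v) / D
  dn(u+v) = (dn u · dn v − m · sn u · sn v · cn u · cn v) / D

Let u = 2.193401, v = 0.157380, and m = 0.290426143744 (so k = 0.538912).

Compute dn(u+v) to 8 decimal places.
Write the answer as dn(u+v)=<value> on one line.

dn(u+v)=0.88841761

sn u = 0.9158736829993536, cn u = -0.4014665574978812, dn u = 0.8697030557678272
sn v = 0.1565457595034514, cn v = 0.9876707068560288, dn v = 0.9964349702710587
m = k² = 0.290426143744
D = 1 − m·sn²u·sn²v = 0.9940297916927941
dn(u+v) = (dn u·dn v − m·sn u·sn v·cn u·cn v)/D = 0.8831135676520742/0.9940297916927941 = 0.8884176058226244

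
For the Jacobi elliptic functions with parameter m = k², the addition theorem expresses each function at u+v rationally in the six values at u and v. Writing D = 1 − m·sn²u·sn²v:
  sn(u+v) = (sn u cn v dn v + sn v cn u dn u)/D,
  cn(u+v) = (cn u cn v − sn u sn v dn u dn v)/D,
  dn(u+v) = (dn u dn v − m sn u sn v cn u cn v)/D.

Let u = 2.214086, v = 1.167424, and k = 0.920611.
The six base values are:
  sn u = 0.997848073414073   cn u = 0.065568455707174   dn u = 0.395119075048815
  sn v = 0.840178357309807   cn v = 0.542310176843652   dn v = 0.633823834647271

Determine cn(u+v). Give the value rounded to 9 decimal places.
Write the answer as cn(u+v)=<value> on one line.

cn(u+v)=-0.431356763

m = k² = 0.847524613321
D = 1 − m·sn²u·sn²v = 0.4043047377351265
cn(u+v) = (cn u·cn v − sn u·sn v·dn u·dn v)/D = -0.1743995829634221/0.4043047377351265 = -0.4313567630703281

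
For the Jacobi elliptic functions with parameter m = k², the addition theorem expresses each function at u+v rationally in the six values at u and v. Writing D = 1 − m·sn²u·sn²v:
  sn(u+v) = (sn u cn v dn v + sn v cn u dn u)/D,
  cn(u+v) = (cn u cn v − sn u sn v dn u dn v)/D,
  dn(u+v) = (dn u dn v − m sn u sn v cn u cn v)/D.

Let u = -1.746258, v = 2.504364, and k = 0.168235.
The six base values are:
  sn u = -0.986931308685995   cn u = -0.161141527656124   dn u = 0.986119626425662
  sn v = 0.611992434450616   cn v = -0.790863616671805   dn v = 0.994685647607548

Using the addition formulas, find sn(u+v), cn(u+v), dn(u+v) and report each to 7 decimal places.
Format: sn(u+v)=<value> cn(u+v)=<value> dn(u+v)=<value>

m = k² = 0.028303015225
D = 1 − m·sn²u·sn²v = 0.9896747954390452
sn(u+v) = (sn u·cn v·dn v + sn v·cn u·dn u)/D = 0.6791315135020071/0.9896747954390452 = 0.6862168427768507
cn(u+v) = (cn u·cn v − sn u·sn v·dn u·dn v)/D = 0.7198865105666234/0.9896747954390452 = 0.7273970337369895
dn(u+v) = (dn u·dn v − m·sn u·sn v·cn u·cn v)/D = 0.9830576254772338/0.9896747954390452 = 0.9933137935892609

sn(u+v)=0.6862168 cn(u+v)=0.7273970 dn(u+v)=0.9933138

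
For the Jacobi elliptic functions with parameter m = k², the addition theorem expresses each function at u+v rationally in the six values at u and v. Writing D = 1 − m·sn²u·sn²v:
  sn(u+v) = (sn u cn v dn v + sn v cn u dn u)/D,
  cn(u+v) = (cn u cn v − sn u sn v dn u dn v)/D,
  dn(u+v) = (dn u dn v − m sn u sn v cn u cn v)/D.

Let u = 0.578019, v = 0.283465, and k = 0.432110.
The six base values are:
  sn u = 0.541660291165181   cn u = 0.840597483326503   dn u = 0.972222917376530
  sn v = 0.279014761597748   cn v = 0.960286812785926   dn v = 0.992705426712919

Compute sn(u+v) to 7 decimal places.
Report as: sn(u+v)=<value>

m = k² = 0.1867190521
D = 1 − m·sn²u·sn²v = 0.9957352164622099
sn(u+v) = (sn u·cn v·dn v + sn v·cn u·dn u)/D = 0.7443792621764107/0.9957352164622099 = 0.7475674756399072

sn(u+v)=0.7475675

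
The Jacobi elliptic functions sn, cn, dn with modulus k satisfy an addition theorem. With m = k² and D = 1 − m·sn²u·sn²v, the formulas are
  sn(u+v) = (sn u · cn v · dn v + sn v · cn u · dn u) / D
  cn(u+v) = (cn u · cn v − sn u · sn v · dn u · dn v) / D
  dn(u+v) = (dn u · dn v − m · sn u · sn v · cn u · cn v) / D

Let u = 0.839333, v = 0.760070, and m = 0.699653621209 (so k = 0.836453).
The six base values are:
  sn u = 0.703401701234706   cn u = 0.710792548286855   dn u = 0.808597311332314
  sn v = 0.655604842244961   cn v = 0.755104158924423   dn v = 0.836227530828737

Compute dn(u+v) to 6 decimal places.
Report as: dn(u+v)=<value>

dn(u+v)=0.590923

m = k² = 0.699653621209
D = 1 − m·sn²u·sn²v = 0.8512098367999788
dn(u+v) = (dn u·dn v − m·sn u·sn v·cn u·cn v)/D = 0.5029990504308978/0.8512098367999788 = 0.5909225066311057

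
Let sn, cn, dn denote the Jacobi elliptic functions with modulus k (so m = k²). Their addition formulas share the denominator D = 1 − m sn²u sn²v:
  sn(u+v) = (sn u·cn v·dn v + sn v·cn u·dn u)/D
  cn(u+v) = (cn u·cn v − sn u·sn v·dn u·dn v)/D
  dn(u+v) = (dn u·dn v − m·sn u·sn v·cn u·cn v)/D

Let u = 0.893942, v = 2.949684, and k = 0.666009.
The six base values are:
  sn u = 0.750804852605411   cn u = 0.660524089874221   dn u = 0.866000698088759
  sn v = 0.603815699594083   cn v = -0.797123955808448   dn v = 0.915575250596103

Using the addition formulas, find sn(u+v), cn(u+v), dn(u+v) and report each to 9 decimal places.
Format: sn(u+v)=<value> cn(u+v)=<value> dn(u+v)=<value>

sn(u+v)=-0.222885524 cn(u+v)=-0.974844625 dn(u+v)=0.988920851

m = k² = 0.443567988081
D = 1 − m·sn²u·sn²v = 0.90883604894768
sn(u+v) = (sn u·cn v·dn v + sn v·cn u·dn u)/D = -0.2025663987502212/0.90883604894768 = -0.2228855237253937
cn(u+v) = (cn u·cn v − sn u·sn v·dn u·dn v)/D = -0.8859739375197197/0.90883604894768 = -0.9748446252165814
dn(u+v) = (dn u·dn v − m·sn u·sn v·cn u·cn v)/D = 0.8987669185579565/0.90883604894768 = 0.9889208505743338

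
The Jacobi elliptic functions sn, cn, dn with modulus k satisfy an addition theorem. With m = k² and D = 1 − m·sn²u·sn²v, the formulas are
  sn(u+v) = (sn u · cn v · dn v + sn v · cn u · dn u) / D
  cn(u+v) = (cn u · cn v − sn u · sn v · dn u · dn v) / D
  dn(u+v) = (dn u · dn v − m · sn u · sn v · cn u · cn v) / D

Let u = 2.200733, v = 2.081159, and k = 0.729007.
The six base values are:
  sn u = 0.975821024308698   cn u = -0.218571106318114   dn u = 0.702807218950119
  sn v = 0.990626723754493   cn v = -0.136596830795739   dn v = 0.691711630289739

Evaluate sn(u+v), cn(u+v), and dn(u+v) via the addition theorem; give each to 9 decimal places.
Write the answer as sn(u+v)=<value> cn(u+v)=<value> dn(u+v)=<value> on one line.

m = k² = 0.531451206049
D = 1 − m·sn²u·sn²v = 0.5033804433466669
sn(u+v) = (sn u·cn v·dn v + sn v·cn u·dn u)/D = -0.2443745420939209/0.5033804433466669 = -0.4854668975004767
cn(u+v) = (cn u·cn v − sn u·sn v·dn u·dn v)/D = -0.4400828943736321/0.5033804433466669 = -0.8742550494170804
dn(u+v) = (dn u·dn v − m·sn u·sn v·cn u·cn v)/D = 0.4708016359084127/0.5033804433466669 = 0.935279950048004

sn(u+v)=-0.485466898 cn(u+v)=-0.874255049 dn(u+v)=0.935279950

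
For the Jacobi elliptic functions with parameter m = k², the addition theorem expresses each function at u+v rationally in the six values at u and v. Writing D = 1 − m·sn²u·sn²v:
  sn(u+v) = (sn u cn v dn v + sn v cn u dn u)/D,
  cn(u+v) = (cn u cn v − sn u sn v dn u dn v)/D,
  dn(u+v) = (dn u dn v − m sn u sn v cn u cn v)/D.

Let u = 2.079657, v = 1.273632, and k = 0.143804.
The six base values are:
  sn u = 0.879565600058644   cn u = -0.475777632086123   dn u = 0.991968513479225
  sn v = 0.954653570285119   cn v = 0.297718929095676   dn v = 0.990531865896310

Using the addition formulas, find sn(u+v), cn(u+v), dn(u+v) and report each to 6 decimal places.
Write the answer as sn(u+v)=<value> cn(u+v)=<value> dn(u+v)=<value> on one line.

sn(u+v)=-0.194000 cn(u+v)=-0.981002 dn(u+v)=0.999611

m = k² = 0.020679590416
D = 1 − m·sn²u·sn²v = 0.9854195809384031
sn(u+v) = (sn u·cn v·dn v + sn v·cn u·dn u)/D = -0.1911709199377803/0.9854195809384031 = -0.1939995141518606
cn(u+v) = (cn u·cn v − sn u·sn v·dn u·dn v)/D = -0.9666982103360701/0.9854195809384031 = -0.9810016251305815
dn(u+v) = (dn u·dn v − m·sn u·sn v·cn u·cn v)/D = 0.9850360336327706/0.9854195809384031 = 0.9996107776696833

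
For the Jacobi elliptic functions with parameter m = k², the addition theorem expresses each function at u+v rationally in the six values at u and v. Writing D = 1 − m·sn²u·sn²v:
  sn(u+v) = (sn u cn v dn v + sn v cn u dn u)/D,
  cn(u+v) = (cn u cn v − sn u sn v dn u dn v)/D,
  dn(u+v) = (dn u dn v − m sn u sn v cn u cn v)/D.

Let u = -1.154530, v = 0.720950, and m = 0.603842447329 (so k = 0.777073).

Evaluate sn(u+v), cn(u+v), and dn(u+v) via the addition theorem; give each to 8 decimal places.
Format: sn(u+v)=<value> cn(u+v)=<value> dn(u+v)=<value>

sn(u+v)=-0.41297451 cn(u+v)=0.91074258 dn(u+v)=0.94710924

sn u = -0.8606563434246598, cn u = 0.5091862709489466, dn u = 0.7434488426476067
sn v = 0.6344429750482938, cn v = 0.772969670434662, dn v = 0.870024489920394
m = k² = 0.603842447329
D = 1 − m·sn²u·sn²v = 0.8199602618317075
sn(u+v) = (sn u·cn v·dn v + sn v·cn u·dn u)/D = -0.3386226894728737/0.8199602618317075 = -0.4129745125897018
cn(u+v) = (cn u·cn v − sn u·sn v·dn u·dn v)/D = 0.7467727265756832/0.8199602618317075 = 0.9107425827045193
dn(u+v) = (dn u·dn v − m·sn u·sn v·cn u·cn v)/D = 0.7765919391885732/0.8199602618317075 = 0.9471092385059565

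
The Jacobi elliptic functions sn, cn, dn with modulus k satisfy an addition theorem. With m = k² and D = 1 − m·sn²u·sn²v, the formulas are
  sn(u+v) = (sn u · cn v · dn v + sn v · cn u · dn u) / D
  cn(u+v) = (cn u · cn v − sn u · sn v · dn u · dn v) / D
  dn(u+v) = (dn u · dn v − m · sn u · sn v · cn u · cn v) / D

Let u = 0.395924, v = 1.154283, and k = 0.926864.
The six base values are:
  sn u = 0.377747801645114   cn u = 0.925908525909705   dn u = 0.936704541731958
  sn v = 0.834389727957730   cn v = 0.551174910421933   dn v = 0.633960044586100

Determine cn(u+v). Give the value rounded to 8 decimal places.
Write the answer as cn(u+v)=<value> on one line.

m = k² = 0.859076874496
D = 1 − m·sn²u·sn²v = 0.9146558381906585
cn(u+v) = (cn u·cn v − sn u·sn v·dn u·dn v)/D = 0.3231679076574659/0.9146558381906585 = 0.3533218661750914

cn(u+v)=0.35332187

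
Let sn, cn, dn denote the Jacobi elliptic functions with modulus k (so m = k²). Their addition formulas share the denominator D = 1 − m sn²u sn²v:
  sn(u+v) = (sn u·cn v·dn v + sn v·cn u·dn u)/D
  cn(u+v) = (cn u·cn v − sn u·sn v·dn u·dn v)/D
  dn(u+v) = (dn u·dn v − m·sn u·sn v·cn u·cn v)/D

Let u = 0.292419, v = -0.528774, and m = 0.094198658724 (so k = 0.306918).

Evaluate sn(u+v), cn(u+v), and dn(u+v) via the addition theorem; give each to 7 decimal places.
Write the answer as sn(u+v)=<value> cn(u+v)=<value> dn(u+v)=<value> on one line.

sn(u+v)=-0.2339613 cn(u+v)=0.9722459 dn(u+v)=0.9974186

sn u = 0.2878999720894109, cn u = 0.957660485804294, dn u = 0.9960884563458264
sn v = -0.5025808651298629, cn v = 0.8645302042180589, dn v = 0.9880316765371885
m = k² = 0.094198658724
D = 1 − m·sn²u·sn²v = 0.9980278503641811
sn(u+v) = (sn u·cn v·dn v + sn v·cn u·dn u)/D = -0.2334998750773574/0.9980278503641811 = -0.2339612817339247
cn(u+v) = (cn u·cn v − sn u·sn v·dn u·dn v)/D = 0.9703285002726689/0.9980278503641811 = 0.9722459146992694
dn(u+v) = (dn u·dn v − m·sn u·sn v·cn u·cn v)/D = 0.9954514919258376/0.9980278503641811 = 0.9974185505570777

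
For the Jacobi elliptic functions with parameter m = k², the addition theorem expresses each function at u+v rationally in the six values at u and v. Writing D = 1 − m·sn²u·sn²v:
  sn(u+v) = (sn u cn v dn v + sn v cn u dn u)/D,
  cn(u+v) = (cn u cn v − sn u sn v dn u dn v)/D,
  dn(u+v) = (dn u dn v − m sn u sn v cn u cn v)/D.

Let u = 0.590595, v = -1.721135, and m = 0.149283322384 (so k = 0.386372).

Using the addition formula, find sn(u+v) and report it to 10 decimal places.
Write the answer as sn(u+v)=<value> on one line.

sn u = 0.5528865264893982, cn u = 0.8332565564257433, dn u = 0.9769168592331752
sn v = -0.9968387404246912, cn v = -0.07945140394300861, dn v = 0.9228537437798514
m = k² = 0.149283322384
D = 1 − m·sn²u·sn²v = 0.9546546121757503
sn(u+v) = (sn u·cn v·dn v + sn v·cn u·dn u)/D = -0.8519878020384365/0.9546546121757503 = -0.8924565923341362

sn(u+v)=-0.8924565923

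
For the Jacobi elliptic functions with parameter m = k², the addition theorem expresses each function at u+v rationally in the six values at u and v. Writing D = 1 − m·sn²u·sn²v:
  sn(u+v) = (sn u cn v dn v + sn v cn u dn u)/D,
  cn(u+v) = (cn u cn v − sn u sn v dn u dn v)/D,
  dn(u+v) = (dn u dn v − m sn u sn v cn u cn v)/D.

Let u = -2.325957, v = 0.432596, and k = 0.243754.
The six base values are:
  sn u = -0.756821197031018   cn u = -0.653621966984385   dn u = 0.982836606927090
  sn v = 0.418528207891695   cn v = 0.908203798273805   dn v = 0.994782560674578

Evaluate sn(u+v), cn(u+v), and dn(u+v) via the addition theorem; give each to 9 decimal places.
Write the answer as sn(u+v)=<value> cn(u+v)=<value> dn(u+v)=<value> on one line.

m = k² = 0.059416012516
D = 1 − m·sn²u·sn²v = 0.9940387196766619
sn(u+v) = (sn u·cn v·dn v + sn v·cn u·dn u)/D = -0.9526257157474581/0.9940387196766619 = -0.9583386410313328
cn(u+v) = (cn u·cn v − sn u·sn v·dn u·dn v)/D = -0.2839317205122744/0.9940387196766619 = -0.2856344676439071
dn(u+v) = (dn u·dn v − m·sn u·sn v·cn u·cn v)/D = 0.9665367024177158/0.9940387196766619 = 0.9723330523101838

sn(u+v)=-0.958338641 cn(u+v)=-0.285634468 dn(u+v)=0.972333052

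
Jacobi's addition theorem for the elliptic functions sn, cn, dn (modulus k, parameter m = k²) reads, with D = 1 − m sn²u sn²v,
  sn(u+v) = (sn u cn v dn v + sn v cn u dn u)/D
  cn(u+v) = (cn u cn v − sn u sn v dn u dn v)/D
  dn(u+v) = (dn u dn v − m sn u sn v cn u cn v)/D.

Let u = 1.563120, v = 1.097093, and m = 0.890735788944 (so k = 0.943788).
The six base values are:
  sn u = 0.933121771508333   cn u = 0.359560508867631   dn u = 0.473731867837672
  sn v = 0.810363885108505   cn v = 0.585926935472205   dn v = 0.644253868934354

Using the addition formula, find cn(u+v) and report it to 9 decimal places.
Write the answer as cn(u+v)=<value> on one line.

m = k² = 0.890735788944
D = 1 − m·sn²u·sn²v = 0.49068589593059
cn(u+v) = (cn u·cn v − sn u·sn v·dn u·dn v)/D = -0.02010905634566236/0.49068589593059 = -0.04098152507017828

cn(u+v)=-0.040981525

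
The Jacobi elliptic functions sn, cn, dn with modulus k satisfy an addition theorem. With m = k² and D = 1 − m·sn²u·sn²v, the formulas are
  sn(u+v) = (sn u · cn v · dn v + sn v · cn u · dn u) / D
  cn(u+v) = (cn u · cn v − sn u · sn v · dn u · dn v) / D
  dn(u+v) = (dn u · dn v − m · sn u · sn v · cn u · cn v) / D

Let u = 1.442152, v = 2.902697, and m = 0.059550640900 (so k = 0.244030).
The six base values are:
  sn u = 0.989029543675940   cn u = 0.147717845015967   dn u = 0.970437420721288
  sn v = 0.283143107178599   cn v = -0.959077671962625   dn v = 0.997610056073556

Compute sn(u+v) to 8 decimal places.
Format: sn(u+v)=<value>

m = k² = 0.0595506409
D = 1 − m·sn²u·sn²v = 0.9953299991816876
sn(u+v) = (sn u·cn v·dn v + sn v·cn u·dn u)/D = -0.9057003300528184/0.9953299991816876 = -0.9099497963463792

sn(u+v)=-0.90994980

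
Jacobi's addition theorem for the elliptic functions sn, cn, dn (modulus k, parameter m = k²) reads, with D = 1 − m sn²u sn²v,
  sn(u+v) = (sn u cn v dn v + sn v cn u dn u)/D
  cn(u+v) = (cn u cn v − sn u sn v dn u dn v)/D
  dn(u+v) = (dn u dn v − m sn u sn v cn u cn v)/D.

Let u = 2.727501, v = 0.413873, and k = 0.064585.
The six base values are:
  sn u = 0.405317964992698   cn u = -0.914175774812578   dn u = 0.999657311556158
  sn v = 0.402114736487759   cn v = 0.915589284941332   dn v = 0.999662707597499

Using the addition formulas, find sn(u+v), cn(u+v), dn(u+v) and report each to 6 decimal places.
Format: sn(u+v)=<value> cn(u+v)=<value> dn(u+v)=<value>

m = k² = 0.004171222225
D = 1 − m·sn²u·sn²v = 0.9998891961085397
sn(u+v) = (sn u·cn v·dn v + sn v·cn u·dn u)/D = 0.003502037613297124/0.9998891961085397 = 0.003502425695693757
cn(u+v) = (cn u·cn v − sn u·sn v·dn u·dn v)/D = -0.9998830632764698/0.9998891961085397 = -0.9999938664883131
dn(u+v) = (dn u·dn v − m·sn u·sn v·cn u·cn v)/D = 0.9998891705272124/0.9998891961085397 = 0.9999999744158379

sn(u+v)=0.003502 cn(u+v)=-0.999994 dn(u+v)=1.000000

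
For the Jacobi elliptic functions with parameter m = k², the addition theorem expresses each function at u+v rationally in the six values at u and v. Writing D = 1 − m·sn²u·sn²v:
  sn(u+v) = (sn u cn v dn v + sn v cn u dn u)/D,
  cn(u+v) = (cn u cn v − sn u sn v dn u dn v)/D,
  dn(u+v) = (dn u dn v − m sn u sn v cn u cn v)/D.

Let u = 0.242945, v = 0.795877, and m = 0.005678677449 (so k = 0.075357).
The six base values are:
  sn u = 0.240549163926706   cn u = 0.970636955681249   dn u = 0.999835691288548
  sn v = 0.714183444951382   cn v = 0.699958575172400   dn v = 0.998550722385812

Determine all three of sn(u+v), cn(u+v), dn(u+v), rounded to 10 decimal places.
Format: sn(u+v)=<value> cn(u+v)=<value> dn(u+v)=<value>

m = k² = 0.005678677449
D = 1 − m·sn²u·sn²v = 0.9998323998270105
sn(u+v) = (sn u·cn v·dn v + sn v·cn u·dn u)/D = 0.8612293726160675/0.9998323998270105 = 0.8613737390037331
cn(u+v) = (cn u·cn v − sn u·sn v·dn u·dn v)/D = 0.5078865970737698/0.9998323998270105 = 0.5079717332241319
dn(u+v) = (dn u·dn v − m·sn u·sn v·cn u·cn v)/D = 0.9977238403676146/0.9998323998270105 = 0.997891087086435

sn(u+v)=0.8613737390 cn(u+v)=0.5079717332 dn(u+v)=0.9978910871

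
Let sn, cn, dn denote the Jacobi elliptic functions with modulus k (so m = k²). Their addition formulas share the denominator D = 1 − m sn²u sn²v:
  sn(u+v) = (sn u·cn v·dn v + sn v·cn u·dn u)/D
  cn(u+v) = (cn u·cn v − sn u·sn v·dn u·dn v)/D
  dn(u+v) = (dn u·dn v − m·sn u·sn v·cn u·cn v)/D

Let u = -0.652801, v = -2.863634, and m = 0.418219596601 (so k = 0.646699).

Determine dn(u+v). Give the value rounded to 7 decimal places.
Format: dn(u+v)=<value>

dn(u+v)=0.9991366

sn u = -0.5932599927022068, cn u = 0.8050109198383445, dn u = 0.9234741524426964
sn v = -0.6396708879469448, cn v = -0.7686489153789051, dn v = 0.9104248395961995
m = k² = 0.418219596601
D = 1 − m·sn²u·sn²v = 0.9397707195232601
dn(u+v) = (dn u·dn v − m·sn u·sn v·cn u·cn v)/D = 0.9389593084577537/0.9397707195232601 = 0.999136586138885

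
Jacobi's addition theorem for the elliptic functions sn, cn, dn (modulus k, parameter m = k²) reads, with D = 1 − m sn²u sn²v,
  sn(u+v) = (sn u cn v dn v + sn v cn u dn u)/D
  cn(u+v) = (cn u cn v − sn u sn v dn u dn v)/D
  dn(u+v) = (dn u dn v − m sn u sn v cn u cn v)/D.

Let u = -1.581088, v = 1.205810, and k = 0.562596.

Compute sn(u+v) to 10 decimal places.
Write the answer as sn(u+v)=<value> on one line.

sn u = -0.9930450769723342, cn u = 0.1177347658978048, dn u = 0.8293811520086754
sn v = 0.9072924649307413, cn v = 0.4205001582400411, dn v = 0.8599138987996553
m = k² = 0.316514259216
D = 1 − m·sn²u·sn²v = 0.7430634941645551
sn(u+v) = (sn u·cn v·dn v + sn v·cn u·dn u)/D = -0.2704846890771697/0.7430634941645551 = -0.3640128888060668

sn(u+v)=-0.3640128888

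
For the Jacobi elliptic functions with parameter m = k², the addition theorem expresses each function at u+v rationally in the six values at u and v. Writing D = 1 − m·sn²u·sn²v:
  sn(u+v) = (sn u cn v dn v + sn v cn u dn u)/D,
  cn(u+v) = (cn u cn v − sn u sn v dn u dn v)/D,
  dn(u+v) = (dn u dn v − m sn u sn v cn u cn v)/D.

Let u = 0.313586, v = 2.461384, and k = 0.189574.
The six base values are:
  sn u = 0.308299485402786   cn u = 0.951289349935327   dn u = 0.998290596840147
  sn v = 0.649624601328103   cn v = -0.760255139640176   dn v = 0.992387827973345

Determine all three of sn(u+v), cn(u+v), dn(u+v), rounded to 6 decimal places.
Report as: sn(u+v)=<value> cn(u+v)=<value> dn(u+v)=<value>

sn(u+v)=0.384877 cn(u+v)=-0.922968 dn(u+v)=0.997335

m = k² = 0.035938301476
D = 1 − m·sn²u·sn²v = 0.9985584554324793
sn(u+v) = (sn u·cn v·dn v + sn v·cn u·dn u)/D = 0.384322506354915/0.9985584554324793 = 0.3848773241707352
cn(u+v) = (cn u·cn v − sn u·sn v·dn u·dn v)/D = -0.9216372388444247/0.9985584554324793 = -0.9229677379730967
dn(u+v) = (dn u·dn v − m·sn u·sn v·cn u·cn v)/D = 0.9958969653640829/0.9985584554324793 = 0.9973346677363583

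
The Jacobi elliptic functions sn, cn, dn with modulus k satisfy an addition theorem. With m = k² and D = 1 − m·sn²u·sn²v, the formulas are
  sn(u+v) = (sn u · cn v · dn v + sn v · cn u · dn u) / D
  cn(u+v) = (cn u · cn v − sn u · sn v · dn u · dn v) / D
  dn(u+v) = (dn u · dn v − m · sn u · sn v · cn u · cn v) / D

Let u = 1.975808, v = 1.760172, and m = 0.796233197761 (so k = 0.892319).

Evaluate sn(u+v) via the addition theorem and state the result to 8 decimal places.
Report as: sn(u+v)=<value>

sn u = 0.9922702114776666, cn u = 0.1240960410894195, dn u = 0.4647888295407604
sn v = 0.9742288638084349, cn v = 0.2255617895888531, dn v = 0.494244525672479
m = k² = 0.796233197761
D = 1 − m·sn²u·sn²v = 0.2559156449023459
sn(u+v) = (sn u·cn v·dn v + sn v·cn u·dn u)/D = 0.1668129565704199/0.2559156449023459 = 0.6518278967824479

sn(u+v)=0.65182790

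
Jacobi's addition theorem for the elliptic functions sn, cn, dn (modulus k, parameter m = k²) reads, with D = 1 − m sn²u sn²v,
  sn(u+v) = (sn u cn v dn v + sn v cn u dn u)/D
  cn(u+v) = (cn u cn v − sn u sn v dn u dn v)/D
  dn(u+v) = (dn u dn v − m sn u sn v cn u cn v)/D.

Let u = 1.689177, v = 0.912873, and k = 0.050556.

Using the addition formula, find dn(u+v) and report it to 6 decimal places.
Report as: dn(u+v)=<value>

dn(u+v)=0.999660

sn u = 0.9931368838944171, cn u = -0.1169578122593235, dn u = 0.9987387313391587
sn v = 0.791096115346374, cn v = 0.6116918638365861, dn v = 0.9991998936923668
m = k² = 0.002555909136
D = 1 − m·sn²u·sn²v = 0.9984223083140165
dn(u+v) = (dn u·dn v − m·sn u·sn v·cn u·cn v)/D = 0.9980832974393562/0.9984223083140165 = 0.9996604534255321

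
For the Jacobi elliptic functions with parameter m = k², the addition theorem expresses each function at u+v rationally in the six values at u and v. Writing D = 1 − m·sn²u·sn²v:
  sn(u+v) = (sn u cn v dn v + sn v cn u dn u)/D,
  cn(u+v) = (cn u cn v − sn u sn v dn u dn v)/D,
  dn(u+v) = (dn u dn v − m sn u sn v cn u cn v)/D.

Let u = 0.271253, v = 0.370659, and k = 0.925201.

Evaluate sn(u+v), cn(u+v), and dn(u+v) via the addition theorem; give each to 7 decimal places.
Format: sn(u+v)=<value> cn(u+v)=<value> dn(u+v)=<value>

sn(u+v)=0.5708834 cn(u+v)=0.8210311 dn(u+v)=0.8491312

sn u = 0.2652425903902678, cn u = 0.9641817091415189, dn u = 0.9694212242300263
sn v = 0.3556670243439944, cn v = 0.9346127368029437, dn v = 0.9443078003454038
m = k² = 0.855996890401
D = 1 − m·sn²u·sn²v = 0.9923819132964187
sn(u+v) = (sn u·cn v·dn v + sn v·cn u·dn u)/D = 0.5665343889911859/0.9923819132964187 = 0.5708834284467309
cn(u+v) = (cn u·cn v − sn u·sn v·dn u·dn v)/D = 0.81477644045974/0.9923819132964187 = 0.8210311267698115
dn(u+v) = (dn u·dn v − m·sn u·sn v·cn u·cn v)/D = 0.8426624833181425/0.9923819132964187 = 0.8491312387174112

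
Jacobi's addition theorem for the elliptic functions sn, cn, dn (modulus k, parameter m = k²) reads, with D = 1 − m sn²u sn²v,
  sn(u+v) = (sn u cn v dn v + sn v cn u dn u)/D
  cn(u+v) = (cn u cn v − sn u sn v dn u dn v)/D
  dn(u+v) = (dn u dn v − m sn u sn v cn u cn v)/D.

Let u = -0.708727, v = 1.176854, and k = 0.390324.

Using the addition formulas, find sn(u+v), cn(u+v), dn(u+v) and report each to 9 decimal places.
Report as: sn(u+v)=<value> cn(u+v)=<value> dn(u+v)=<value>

sn(u+v)=0.448992370 cn(u+v)=0.893535591 dn(u+v)=0.984523520

sn u = -0.6446553660666789, cn u = 0.764473321314378, dn u = 0.9678249483113227
sn v = 0.9109336218271759, cn v = 0.4125529500861964, dn v = 0.9346537413285885
m = k² = 0.152352824976
D = 1 − m·sn²u·sn²v = 0.9474613173375602
sn(u+v) = (sn u·cn v·dn v + sn v·cn u·dn u)/D = 0.4254029023886431/0.9474613173375602 = 0.4489923700358113
cn(u+v) = (cn u·cn v − sn u·sn v·dn u·dn v)/D = 0.8465904077476566/0.9474613173375602 = 0.8935355905892194
dn(u+v) = (dn u·dn v − m·sn u·sn v·cn u·cn v)/D = 0.9327979514818391/0.9474613173375602 = 0.9845235202879561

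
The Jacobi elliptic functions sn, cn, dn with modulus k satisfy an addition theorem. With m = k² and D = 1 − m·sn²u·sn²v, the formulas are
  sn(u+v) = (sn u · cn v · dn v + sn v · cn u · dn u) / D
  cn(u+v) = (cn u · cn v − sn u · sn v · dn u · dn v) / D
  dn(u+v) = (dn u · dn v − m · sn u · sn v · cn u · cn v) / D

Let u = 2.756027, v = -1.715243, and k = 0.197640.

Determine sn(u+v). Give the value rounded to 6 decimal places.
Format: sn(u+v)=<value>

sn(u+v)=0.859802

sn u = 0.404545579654584, cn u = -0.9145178368856108, dn u = 0.9967985231637883
sn v = -0.9920430005319309, cn v = -0.1258995039529677, dn v = 0.9805904257329202
m = k² = 0.0390615696
D = 1 − m·sn²u·sn²v = 0.9937086245229861
sn(u+v) = (sn u·cn v·dn v + sn v·cn u·dn u)/D = 0.8543929901729104/0.9937086245229861 = 0.859802329463577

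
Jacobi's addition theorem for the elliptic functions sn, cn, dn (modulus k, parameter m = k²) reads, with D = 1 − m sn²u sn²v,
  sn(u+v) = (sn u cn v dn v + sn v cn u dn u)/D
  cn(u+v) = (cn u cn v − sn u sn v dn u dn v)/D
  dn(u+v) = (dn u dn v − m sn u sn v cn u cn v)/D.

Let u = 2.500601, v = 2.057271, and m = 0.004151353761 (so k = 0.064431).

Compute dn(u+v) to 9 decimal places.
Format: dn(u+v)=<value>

sn u = 0.6004706166287639, cn u = -0.7996468211438548, dn u = 0.9992513033723118
sn v = 0.8851833835798036, cn v = -0.4652422782101927, dn v = 0.9983722794265831
m = k² = 0.004151353761
D = 1 − m·sn²u·sn²v = 0.9988271572960257
dn(u+v) = (dn u·dn v − m·sn u·sn v·cn u·cn v)/D = 0.9968038978947534/0.9988271572960257 = 0.9979743648473179

dn(u+v)=0.997974365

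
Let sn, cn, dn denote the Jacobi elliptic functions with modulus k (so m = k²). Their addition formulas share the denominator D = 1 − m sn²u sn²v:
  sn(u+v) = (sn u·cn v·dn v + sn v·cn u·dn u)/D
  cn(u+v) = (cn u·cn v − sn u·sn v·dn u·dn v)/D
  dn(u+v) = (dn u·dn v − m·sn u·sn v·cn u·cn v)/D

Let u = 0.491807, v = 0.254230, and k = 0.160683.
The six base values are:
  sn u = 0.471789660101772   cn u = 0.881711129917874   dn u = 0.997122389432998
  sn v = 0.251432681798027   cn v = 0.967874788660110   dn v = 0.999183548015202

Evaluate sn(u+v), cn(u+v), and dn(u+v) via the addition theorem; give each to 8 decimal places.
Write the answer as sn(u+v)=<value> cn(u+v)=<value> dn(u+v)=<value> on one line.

sn(u+v)=0.67755972 cn(u+v)=0.73546776 dn(u+v)=0.99405574

m = k² = 0.025819026489
D = 1 − m·sn²u·sn²v = 0.9996366876547289
sn(u+v) = (sn u·cn v·dn v + sn v·cn u·dn u)/D = 0.6773135520041511/0.9996366876547289 = 0.6775597178142914
cn(u+v) = (cn u·cn v − sn u·sn v·dn u·dn v)/D = 0.7352005573833838/0.9996366876547289 = 0.7354677619008313
dn(u+v) = (dn u·dn v − m·sn u·sn v·cn u·cn v)/D = 0.993694588252694/0.9996366876547289 = 0.9940557409752779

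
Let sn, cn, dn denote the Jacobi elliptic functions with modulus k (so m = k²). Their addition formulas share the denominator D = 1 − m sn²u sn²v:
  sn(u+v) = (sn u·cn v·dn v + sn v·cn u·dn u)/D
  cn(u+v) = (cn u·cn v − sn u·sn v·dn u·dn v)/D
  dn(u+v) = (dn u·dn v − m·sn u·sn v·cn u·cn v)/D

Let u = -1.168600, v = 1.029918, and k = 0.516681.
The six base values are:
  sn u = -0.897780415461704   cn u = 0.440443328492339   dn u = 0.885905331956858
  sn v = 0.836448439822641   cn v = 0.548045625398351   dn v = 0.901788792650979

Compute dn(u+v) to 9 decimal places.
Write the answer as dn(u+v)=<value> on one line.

dn(u+v)=0.997450310

m = k² = 0.266959255761
D = 1 − m·sn²u·sn²v = 0.8494559524473872
dn(u+v) = (dn u·dn v − m·sn u·sn v·cn u·cn v)/D = 0.8472901030642133/0.8494559524473872 = 0.9974503099578809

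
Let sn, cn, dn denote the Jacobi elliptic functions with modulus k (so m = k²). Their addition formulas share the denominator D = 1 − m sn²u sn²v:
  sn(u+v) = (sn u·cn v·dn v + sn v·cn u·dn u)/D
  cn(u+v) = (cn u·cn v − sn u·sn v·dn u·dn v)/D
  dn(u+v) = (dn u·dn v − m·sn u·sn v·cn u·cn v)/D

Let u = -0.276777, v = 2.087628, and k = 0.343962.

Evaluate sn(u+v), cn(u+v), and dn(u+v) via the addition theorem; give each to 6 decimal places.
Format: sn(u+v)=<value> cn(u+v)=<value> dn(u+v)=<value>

sn(u+v)=0.984068 cn(u+v)=-0.177793 dn(u+v)=0.940973

sn u = -0.2728608299737396, cn u = 0.9620535159054521, dn u = 0.9955859944447963
sn v = 0.9046144938521065, cn v = -0.4262307092557939, dn v = 0.950359828715106
m = k² = 0.118309857444
D = 1 − m·sn²u·sn²v = 0.992791740612034
sn(u+v) = (sn u·cn v·dn v + sn v·cn u·dn u)/D = 0.9769745307620802/0.992791740612034 = 0.9840679477850986
cn(u+v) = (cn u·cn v − sn u·sn v·dn u·dn v)/D = -0.1765112077735727/0.992791740612034 = -0.1777927842799714
dn(u+v) = (dn u·dn v − m·sn u·sn v·cn u·cn v)/D = 0.9341900974364533/0.992791740612034 = 0.9409728739892073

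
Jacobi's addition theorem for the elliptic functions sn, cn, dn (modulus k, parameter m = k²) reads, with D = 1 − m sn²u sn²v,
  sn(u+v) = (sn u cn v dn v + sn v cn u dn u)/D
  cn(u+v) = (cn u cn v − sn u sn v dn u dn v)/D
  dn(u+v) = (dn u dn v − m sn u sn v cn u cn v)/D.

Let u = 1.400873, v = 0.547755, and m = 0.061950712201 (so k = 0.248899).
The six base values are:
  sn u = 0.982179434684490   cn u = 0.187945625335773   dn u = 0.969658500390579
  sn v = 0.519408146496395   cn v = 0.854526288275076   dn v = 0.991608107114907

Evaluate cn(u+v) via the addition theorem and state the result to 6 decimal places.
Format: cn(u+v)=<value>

m = k² = 0.061950712201
D = 1 − m·sn²u·sn²v = 0.9838770135059844
cn(u+v) = (cn u·cn v − sn u·sn v·dn u·dn v)/D = -0.3299175006805874/0.9838770135059844 = -0.3353239237747276

cn(u+v)=-0.335324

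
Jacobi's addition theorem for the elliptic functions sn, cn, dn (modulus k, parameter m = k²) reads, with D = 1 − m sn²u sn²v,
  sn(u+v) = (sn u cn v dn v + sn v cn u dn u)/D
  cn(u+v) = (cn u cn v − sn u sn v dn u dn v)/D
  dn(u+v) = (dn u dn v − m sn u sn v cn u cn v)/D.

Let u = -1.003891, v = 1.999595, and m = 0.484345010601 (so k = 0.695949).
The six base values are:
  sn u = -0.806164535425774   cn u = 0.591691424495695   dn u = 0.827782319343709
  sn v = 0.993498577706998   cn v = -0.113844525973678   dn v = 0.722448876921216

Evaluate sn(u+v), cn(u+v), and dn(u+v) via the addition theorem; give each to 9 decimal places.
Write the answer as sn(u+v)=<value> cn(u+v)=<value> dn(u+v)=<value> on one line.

sn(u+v)=0.802131499 cn(u+v)=0.597147435 dn(u+v)=0.829677759

m = k² = 0.484345010601
D = 1 − m·sn²u·sn²v = 0.6893032521148117
sn(u+v) = (sn u·cn v·dn v + sn v·cn u·dn u)/D = 0.5529118505961633/0.6893032521148117 = 0.8021314985818016
cn(u+v) = (cn u·cn v − sn u·sn v·dn u·dn v)/D = 0.4116156688543108/0.6893032521148117 = 0.5971474348792878
dn(u+v) = (dn u·dn v − m·sn u·sn v·cn u·cn v)/D = 0.57189957740003/0.6893032521148117 = 0.8296777588752378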